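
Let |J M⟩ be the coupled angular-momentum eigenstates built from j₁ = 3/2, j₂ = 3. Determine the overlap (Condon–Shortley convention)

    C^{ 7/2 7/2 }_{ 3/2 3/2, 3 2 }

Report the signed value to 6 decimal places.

√[8·1!2!5!/9! · 3!0!5!1!7!0!] = √(19200)
  +(−1)^0/∏(0,1,0,5,2,0)! = 1/240  (running 1/240)
⟨..|..⟩ = √(19200)·(1/240) = +0.577350

+0.577350  (= +√(1/3))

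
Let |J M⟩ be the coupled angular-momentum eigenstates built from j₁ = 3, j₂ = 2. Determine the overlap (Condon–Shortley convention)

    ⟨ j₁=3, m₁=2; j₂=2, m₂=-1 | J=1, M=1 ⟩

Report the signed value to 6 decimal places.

√[3·4!2!0!/7! · 5!1!1!3!2!0!] = √(288/7)
  +(−1)^1/∏(1,3,0,0,2,0)! = -1/12  (running -1/12)
⟨..|..⟩ = √(288/7)·(-1/12) = -0.534522

-0.534522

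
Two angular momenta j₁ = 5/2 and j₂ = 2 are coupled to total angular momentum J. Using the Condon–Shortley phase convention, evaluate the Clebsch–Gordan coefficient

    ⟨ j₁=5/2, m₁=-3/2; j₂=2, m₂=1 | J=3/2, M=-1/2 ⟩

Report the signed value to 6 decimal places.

+√(2/105) = +0.138013

√[4·3!2!1!/7! · 1!4!3!1!1!2!] = √(96/35)
  +(−1)^2/∏(2,1,2,1,0,0)! = 1/4  (running 1/4)
  +(−1)^3/∏(3,0,1,0,1,1)! = -1/6  (running 1/12)
⟨..|..⟩ = √(96/35)·(1/12) = +0.138013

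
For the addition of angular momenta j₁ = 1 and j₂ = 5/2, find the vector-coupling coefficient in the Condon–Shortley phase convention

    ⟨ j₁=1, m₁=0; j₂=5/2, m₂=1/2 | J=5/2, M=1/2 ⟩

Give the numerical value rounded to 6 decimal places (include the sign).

√[6·1!1!4!/7! · 1!1!3!2!3!2!] = √(144/35)
  +(−1)^0/∏(0,1,1,3,0,1)! = 1/6  (running 1/6)
  +(−1)^1/∏(1,0,0,2,1,2)! = -1/4  (running -1/12)
⟨..|..⟩ = √(144/35)·(-1/12) = -0.169031

−√(1/35) = -0.169031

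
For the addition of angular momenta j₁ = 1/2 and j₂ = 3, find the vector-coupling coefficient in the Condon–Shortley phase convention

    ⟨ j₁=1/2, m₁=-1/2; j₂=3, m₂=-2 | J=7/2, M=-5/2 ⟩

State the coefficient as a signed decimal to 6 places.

√[8·0!1!6!/8! · 0!1!1!5!1!6!] = √(86400/7)
  +(−1)^0/∏(0,0,1,1,0,5)! = 1/120  (running 1/120)
⟨..|..⟩ = √(86400/7)·(1/120) = +0.925820

+0.925820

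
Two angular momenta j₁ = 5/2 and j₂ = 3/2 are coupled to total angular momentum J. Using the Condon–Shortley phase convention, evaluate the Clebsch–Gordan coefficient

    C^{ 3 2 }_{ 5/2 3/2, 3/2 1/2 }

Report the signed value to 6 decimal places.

j₁+j₂−J=1  J+j₁−j₂=4  J−j₁+j₂=2  j₁+j₂+J+1=8
(j₁±m₁, j₂±m₂, J±M) = (4,1,2,1,5,1)
P² = 48
sum k=0..1:
  [0] +1/12 = 1/12
  [1] −1/24 = -1/24
S = 1/24
C² = P²·S² = 1/12 ; C = +0.288675

+0.288675  (= +√(1/12))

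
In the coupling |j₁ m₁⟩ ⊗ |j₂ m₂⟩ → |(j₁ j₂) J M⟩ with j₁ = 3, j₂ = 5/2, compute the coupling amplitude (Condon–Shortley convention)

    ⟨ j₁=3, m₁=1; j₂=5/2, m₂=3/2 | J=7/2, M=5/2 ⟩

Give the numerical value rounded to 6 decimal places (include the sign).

-0.398410

triangle: 2!·4!·3!/10! = 288/3628800
(j±m)!: 4!·2!·4!·1!·6!·1! = 829440
prefactor² = (2J+1)·Δ·N² = 18432/35
  k=1: −1/(1!·1!·1!·3!·3!·0!) = -1/36
  k=2: +1/(2!·0!·0!·2!·4!·1!) = 1/96
Σ = -5/288  ⇒  CG² = 18432/35·(-5/288)² = 10/63
CG = −√(10/63) = -0.398410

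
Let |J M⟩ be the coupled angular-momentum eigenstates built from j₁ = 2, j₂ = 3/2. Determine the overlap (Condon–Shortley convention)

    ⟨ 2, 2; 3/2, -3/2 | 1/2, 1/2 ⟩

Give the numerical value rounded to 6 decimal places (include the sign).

+0.632456  (= +√(2/5))

j₁+j₂−J=3  J+j₁−j₂=1  J−j₁+j₂=0  j₁+j₂+J+1=5
(j₁±m₁, j₂±m₂, J±M) = (4,0,0,3,1,0)
P² = 72/5
sum k=0..0:
  [0] +1/6 = 1/6
S = 1/6
C² = P²·S² = 2/5 ; C = +0.632456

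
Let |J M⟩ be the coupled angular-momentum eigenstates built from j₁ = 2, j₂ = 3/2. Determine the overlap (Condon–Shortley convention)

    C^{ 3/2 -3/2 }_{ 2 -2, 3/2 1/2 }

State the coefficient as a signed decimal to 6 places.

√[4·2!2!1!/6! · 0!4!2!1!0!3!] = √(32/5)
  +(−1)^2/∏(2,0,2,0,0,1)! = 1/4  (running 1/4)
⟨..|..⟩ = √(32/5)·(1/4) = +0.632456

+√(2/5) = +0.632456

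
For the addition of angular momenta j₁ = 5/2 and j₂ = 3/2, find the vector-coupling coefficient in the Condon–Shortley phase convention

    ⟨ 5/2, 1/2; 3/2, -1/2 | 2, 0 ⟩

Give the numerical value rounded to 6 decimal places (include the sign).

√[5·2!3!1!/7! · 3!2!1!2!2!2!] = √(8/7)
  +(−1)^0/∏(0,2,2,1,1,0)! = 1/4  (running 1/4)
  +(−1)^1/∏(1,1,1,0,2,1)! = -1/2  (running -1/4)
⟨..|..⟩ = √(8/7)·(-1/4) = -0.267261

-0.267261  (= −√(1/14))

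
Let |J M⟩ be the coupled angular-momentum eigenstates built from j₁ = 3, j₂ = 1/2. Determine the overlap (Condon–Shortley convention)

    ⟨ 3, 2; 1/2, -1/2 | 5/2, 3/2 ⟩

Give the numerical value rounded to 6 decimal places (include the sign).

+√(5/7) ≈ +0.845154

j₁+j₂−J=1  J+j₁−j₂=5  J−j₁+j₂=0  j₁+j₂+J+1=7
(j₁±m₁, j₂±m₂, J±M) = (5,1,0,1,4,1)
P² = 2880/7
sum k=0..0:
  [0] +1/24 = 1/24
S = 1/24
C² = P²·S² = 5/7 ; C = +0.845154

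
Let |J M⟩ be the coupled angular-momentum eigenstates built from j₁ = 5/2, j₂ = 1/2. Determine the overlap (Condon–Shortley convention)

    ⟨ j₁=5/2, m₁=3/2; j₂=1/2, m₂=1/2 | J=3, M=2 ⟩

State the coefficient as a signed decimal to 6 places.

j₁+j₂−J=0  J+j₁−j₂=5  J−j₁+j₂=1  j₁+j₂+J+1=7
(j₁±m₁, j₂±m₂, J±M) = (4,1,1,0,5,1)
P² = 480
sum k=0..0:
  [0] +1/24 = 1/24
S = 1/24
C² = P²·S² = 5/6 ; C = +0.912871

+0.912871  (= +√(5/6))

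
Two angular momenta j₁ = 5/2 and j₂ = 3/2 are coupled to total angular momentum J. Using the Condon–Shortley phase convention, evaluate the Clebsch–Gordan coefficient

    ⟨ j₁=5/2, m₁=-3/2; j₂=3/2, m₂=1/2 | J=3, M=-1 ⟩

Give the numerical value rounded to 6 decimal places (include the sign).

−√(49/120) = -0.639010

j₁+j₂−J=1  J+j₁−j₂=4  J−j₁+j₂=2  j₁+j₂+J+1=8
(j₁±m₁, j₂±m₂, J±M) = (1,4,2,1,2,4)
P² = 96/5
sum k=0..1:
  [0] +1/48 = 1/48
  [1] −1/6 = -1/6
S = -7/48
C² = P²·S² = 49/120 ; C = -0.639010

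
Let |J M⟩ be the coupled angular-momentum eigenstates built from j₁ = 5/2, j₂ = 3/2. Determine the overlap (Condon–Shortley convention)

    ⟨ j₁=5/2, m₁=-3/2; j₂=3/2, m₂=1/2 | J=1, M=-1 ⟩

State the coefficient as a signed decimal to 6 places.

triangle: 3!·2!·0!/6! = 12/720
(j±m)!: 1!·4!·2!·1!·0!·2! = 96
prefactor² = (2J+1)·Δ·N² = 24/5
  k=2: +1/(2!·1!·2!·0!·0!·0!) = 1/4
Σ = 1/4  ⇒  CG² = 24/5·1/4² = 3/10
CG = +√(3/10) = +0.547723

+√(3/10) ≈ +0.547723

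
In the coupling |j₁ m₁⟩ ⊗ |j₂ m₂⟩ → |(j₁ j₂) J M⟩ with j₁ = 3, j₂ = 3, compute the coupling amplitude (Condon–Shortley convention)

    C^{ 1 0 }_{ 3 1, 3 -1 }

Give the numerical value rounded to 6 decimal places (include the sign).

j₁+j₂−J=5  J+j₁−j₂=1  J−j₁+j₂=1  j₁+j₂+J+1=8
(j₁±m₁, j₂±m₂, J±M) = (4,2,2,4,1,1)
P² = 144/7
sum k=1..2:
  [1] −1/24 = -1/24
  [2] +1/12 = 1/12
S = 1/24
C² = P²·S² = 1/28 ; C = +0.188982

+√(1/28) ≈ +0.188982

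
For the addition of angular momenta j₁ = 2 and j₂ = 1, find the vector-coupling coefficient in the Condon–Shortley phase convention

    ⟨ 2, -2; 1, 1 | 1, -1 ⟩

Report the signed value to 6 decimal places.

+√(3/5) = +0.774597

√[3·2!2!0!/5! · 0!4!2!0!0!2!] = √(48/5)
  +(−1)^2/∏(2,0,2,0,0,0)! = 1/4  (running 1/4)
⟨..|..⟩ = √(48/5)·(1/4) = +0.774597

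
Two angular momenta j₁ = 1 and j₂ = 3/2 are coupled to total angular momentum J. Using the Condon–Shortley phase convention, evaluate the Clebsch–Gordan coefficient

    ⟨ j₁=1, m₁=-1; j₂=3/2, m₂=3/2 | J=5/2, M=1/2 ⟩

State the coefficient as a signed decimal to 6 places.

+√(1/10) ≈ +0.316228

triangle: 0!·2!·3!/6! = 12/720
(j±m)!: 0!·2!·3!·0!·3!·2! = 144
prefactor² = (2J+1)·Δ·N² = 72/5
  k=0: +1/(0!·0!·2!·3!·0!·0!) = 1/12
Σ = 1/12  ⇒  CG² = 72/5·1/12² = 1/10
CG = +√(1/10) = +0.316228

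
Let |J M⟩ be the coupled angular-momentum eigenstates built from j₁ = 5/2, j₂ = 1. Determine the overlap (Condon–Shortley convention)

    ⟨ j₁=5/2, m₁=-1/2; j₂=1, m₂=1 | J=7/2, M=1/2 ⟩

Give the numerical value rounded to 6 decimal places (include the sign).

+0.534522

triangle: 0!·5!·2!/8! = 240/40320
(j±m)!: 2!·3!·2!·0!·4!·3! = 3456
prefactor² = (2J+1)·Δ·N² = 1152/7
  k=0: +1/(0!·0!·3!·2!·2!·0!) = 1/24
Σ = 1/24  ⇒  CG² = 1152/7·1/24² = 2/7
CG = +√(2/7) = +0.534522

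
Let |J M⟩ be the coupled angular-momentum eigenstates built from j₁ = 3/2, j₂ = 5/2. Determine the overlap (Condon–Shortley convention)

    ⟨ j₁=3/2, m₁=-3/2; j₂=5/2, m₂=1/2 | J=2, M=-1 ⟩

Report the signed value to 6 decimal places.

triangle: 2!×1!×3!/7! = 12/5040
(j±m)!: 0!×3!×3!×2!×1!×3! = 432
prefactor² = (2J+1)×Δ×N² = 36/7
  k=2: +1/(2!×0!×1!×1!×0!×2!) = 1/4
Σ = 1/4  ⇒  CG² = 36/7×1/4² = 9/28
CG = +√(9/28) = +0.566947

+0.566947  (= +√(9/28))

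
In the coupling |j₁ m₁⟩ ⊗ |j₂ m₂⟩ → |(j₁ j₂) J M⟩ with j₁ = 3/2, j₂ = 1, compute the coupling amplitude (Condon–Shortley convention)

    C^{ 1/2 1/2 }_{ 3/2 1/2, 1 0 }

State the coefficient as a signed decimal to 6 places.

-0.577350  (= −√(1/3))

j₁+j₂−J=2  J+j₁−j₂=1  J−j₁+j₂=0  j₁+j₂+J+1=4
(j₁±m₁, j₂±m₂, J±M) = (2,1,1,1,1,0)
P² = 1/3
sum k=1..1:
  [1] −1/1 = -1
S = -1
C² = P²·S² = 1/3 ; C = -0.577350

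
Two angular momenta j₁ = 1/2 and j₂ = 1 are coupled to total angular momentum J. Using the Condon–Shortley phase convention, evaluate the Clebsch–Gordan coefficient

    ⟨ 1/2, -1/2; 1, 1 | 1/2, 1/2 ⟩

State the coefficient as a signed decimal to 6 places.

−√(2/3) = -0.816497

√[2·1!0!1!/3! · 0!1!2!0!1!0!] = √(2/3)
  +(−1)^1/∏(1,0,0,1,0,0)! = -1  (running -1)
⟨..|..⟩ = √(2/3)·(-1) = -0.816497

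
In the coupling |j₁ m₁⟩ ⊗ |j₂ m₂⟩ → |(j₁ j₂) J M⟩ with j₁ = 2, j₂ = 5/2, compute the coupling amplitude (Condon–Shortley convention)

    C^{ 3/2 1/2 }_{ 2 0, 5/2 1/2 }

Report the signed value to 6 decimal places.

+√(2/35) ≈ +0.239046

√[4·3!1!2!/7! · 2!2!3!2!2!1!] = √(32/35)
  +(−1)^1/∏(1,2,1,2,0,0)! = -1/4  (running -1/4)
  +(−1)^2/∏(2,1,0,1,1,1)! = 1/2  (running 1/4)
⟨..|..⟩ = √(32/35)·(1/4) = +0.239046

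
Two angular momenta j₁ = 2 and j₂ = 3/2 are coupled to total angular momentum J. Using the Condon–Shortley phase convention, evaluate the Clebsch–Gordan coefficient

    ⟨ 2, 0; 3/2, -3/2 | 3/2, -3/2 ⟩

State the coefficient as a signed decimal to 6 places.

j₁+j₂−J=2  J+j₁−j₂=2  J−j₁+j₂=1  j₁+j₂+J+1=6
(j₁±m₁, j₂±m₂, J±M) = (2,2,0,3,0,3)
P² = 16/5
sum k=0..0:
  [0] +1/4 = 1/4
S = 1/4
C² = P²·S² = 1/5 ; C = +0.447214

+0.447214  (= +√(1/5))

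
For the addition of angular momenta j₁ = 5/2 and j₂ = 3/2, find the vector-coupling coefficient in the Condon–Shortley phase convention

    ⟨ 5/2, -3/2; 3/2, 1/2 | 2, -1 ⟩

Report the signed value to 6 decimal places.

+√(1/42) = +0.154303

triangle: 2!·3!·1!/7! = 12/5040
(j±m)!: 1!·4!·2!·1!·1!·3! = 288
prefactor² = (2J+1)·Δ·N² = 24/7
  k=1: −1/(1!·1!·3!·1!·0!·0!) = -1/6
  k=2: +1/(2!·0!·2!·0!·1!·1!) = 1/4
Σ = 1/12  ⇒  CG² = 24/7·1/12² = 1/42
CG = +√(1/42) = +0.154303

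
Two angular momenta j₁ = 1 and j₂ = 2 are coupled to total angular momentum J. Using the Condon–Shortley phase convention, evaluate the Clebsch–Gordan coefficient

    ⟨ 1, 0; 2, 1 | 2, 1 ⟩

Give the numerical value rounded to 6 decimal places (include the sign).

−√(1/6) = -0.408248

√[5·1!1!3!/6! · 1!1!3!1!3!1!] = √(3/2)
  +(−1)^0/∏(0,1,1,3,0,0)! = 1/6  (running 1/6)
  +(−1)^1/∏(1,0,0,2,1,1)! = -1/2  (running -1/3)
⟨..|..⟩ = √(3/2)·(-1/3) = -0.408248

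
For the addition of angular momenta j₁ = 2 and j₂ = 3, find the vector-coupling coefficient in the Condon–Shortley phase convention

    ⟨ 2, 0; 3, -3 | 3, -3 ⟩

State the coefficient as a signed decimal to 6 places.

√[7·2!2!4!/9! · 2!2!0!6!0!6!] = √(3840)
  +(−1)^0/∏(0,2,2,0,0,4)! = 1/96  (running 1/96)
⟨..|..⟩ = √(3840)·(1/96) = +0.645497

+0.645497  (= +√(5/12))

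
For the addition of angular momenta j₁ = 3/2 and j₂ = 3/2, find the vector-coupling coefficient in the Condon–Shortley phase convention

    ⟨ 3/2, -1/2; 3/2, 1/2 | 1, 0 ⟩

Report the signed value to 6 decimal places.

√[3·2!1!1!/5! · 1!2!2!1!1!1!] = √(1/5)
  +(−1)^1/∏(1,1,1,1,0,0)! = -1  (running -1)
  +(−1)^2/∏(2,0,0,0,1,1)! = 1/2  (running -1/2)
⟨..|..⟩ = √(1/5)·(-1/2) = -0.223607

−√(1/20) ≈ -0.223607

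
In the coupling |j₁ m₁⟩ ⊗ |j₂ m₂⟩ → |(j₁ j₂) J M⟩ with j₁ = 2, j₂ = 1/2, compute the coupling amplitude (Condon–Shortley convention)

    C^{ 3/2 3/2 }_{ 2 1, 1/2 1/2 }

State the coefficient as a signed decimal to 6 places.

-0.447214

√[4·1!3!0!/5! · 3!1!1!0!3!0!] = √(36/5)
  +(−1)^1/∏(1,0,0,0,3,0)! = -1/6  (running -1/6)
⟨..|..⟩ = √(36/5)·(-1/6) = -0.447214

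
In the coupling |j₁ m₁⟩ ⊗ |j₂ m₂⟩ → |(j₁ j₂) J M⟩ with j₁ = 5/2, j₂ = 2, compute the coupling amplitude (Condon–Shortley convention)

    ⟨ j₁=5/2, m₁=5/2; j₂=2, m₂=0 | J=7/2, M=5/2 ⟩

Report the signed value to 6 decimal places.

√[8·1!4!3!/9! · 5!0!2!2!6!1!] = √(7680/7)
  +(−1)^0/∏(0,1,0,2,4,1)! = 1/48  (running 1/48)
⟨..|..⟩ = √(7680/7)·(1/48) = +0.690066

+0.690066  (= +√(10/21))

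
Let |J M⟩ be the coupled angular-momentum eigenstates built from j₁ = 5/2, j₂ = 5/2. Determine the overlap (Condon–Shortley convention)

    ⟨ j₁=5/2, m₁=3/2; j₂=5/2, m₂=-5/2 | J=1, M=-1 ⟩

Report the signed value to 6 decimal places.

+0.377964

triangle: 4!×1!×1!/7! = 24/5040
(j±m)!: 4!×1!×0!×5!×0!×2! = 5760
prefactor² = (2J+1)×Δ×N² = 576/7
  k=0: +1/(0!×4!×1!×0!×0!×1!) = 1/24
Σ = 1/24  ⇒  CG² = 576/7×1/24² = 1/7
CG = +√(1/7) = +0.377964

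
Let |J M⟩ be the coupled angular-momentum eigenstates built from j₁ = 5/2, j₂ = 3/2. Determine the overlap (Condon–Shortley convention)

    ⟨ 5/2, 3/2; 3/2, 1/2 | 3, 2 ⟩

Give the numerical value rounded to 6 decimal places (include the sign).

j₁+j₂−J=1  J+j₁−j₂=4  J−j₁+j₂=2  j₁+j₂+J+1=8
(j₁±m₁, j₂±m₂, J±M) = (4,1,2,1,5,1)
P² = 48
sum k=0..1:
  [0] +1/12 = 1/12
  [1] −1/24 = -1/24
S = 1/24
C² = P²·S² = 1/12 ; C = +0.288675

+√(1/12) = +0.288675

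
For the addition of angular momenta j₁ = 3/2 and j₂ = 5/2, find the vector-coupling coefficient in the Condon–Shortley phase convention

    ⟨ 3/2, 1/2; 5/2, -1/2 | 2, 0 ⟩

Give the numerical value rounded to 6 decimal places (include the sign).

√[5·2!1!3!/7! · 2!1!2!3!2!2!] = √(8/7)
  +(−1)^0/∏(0,2,1,2,0,1)! = 1/4  (running 1/4)
  +(−1)^1/∏(1,1,0,1,1,2)! = -1/2  (running -1/4)
⟨..|..⟩ = √(8/7)·(-1/4) = -0.267261

−√(1/14) = -0.267261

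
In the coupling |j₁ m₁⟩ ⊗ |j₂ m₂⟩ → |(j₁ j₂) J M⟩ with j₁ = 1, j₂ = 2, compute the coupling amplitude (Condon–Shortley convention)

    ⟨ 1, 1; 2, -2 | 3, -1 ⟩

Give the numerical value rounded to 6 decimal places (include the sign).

+0.258199  (= +√(1/15))

√[7·0!2!4!/7! · 2!0!0!4!2!4!] = √(768/5)
  +(−1)^0/∏(0,0,0,0,2,4)! = 1/48  (running 1/48)
⟨..|..⟩ = √(768/5)·(1/48) = +0.258199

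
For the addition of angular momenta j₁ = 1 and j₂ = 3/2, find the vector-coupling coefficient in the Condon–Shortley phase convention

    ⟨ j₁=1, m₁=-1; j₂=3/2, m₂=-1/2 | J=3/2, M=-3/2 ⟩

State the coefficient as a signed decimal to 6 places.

j₁+j₂−J=1  J+j₁−j₂=1  J−j₁+j₂=2  j₁+j₂+J+1=5
(j₁±m₁, j₂±m₂, J±M) = (0,2,1,2,0,3)
P² = 8/5
sum k=1..1:
  [1] −1/2 = -1/2
S = -1/2
C² = P²·S² = 2/5 ; C = -0.632456

−√(2/5) ≈ -0.632456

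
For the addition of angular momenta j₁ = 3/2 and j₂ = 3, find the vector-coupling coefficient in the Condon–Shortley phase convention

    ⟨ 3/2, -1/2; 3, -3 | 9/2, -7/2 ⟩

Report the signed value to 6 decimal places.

+√(1/3) = +0.577350

√[10·0!3!6!/10! · 1!2!0!6!1!8!] = √(691200)
  +(−1)^0/∏(0,0,2,0,1,6)! = 1/1440  (running 1/1440)
⟨..|..⟩ = √(691200)·(1/1440) = +0.577350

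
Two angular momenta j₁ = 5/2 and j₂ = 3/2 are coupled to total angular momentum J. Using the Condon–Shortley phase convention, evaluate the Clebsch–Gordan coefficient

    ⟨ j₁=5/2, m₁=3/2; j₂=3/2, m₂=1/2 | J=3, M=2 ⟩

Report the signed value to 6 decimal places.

+√(1/12) ≈ +0.288675

triangle: 1!*4!*2!/8! = 48/40320
(j±m)!: 4!*1!*2!*1!*5!*1! = 5760
prefactor² = (2J+1)*Δ*N² = 48
  k=0: +1/(0!*1!*1!*2!*3!*0!) = 1/12
  k=1: −1/(1!*0!*0!*1!*4!*1!) = -1/24
Σ = 1/24  ⇒  CG² = 48*1/24² = 1/12
CG = +√(1/12) = +0.288675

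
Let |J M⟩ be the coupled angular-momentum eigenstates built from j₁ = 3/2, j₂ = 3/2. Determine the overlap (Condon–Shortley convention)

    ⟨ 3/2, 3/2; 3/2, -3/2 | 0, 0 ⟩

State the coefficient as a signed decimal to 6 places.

j₁+j₂−J=3  J+j₁−j₂=0  J−j₁+j₂=0  j₁+j₂+J+1=4
(j₁±m₁, j₂±m₂, J±M) = (3,0,0,3,0,0)
P² = 9
sum k=0..0:
  [0] +1/6 = 1/6
S = 1/6
C² = P²·S² = 1/4 ; C = +0.500000

+√(1/4) ≈ +0.500000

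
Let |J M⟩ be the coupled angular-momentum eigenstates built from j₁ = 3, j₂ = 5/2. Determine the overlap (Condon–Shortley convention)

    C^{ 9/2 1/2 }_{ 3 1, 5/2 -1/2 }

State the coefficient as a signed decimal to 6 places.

+√(160/693) = +0.480500

j₁+j₂−J=1  J+j₁−j₂=5  J−j₁+j₂=4  j₁+j₂+J+1=11
(j₁±m₁, j₂±m₂, J±M) = (4,2,2,3,5,4)
P² = 92160/77
sum k=0..1:
  [0] +1/48 = 1/48
  [1] −1/144 = -1/144
S = 1/72
C² = P²·S² = 160/693 ; C = +0.480500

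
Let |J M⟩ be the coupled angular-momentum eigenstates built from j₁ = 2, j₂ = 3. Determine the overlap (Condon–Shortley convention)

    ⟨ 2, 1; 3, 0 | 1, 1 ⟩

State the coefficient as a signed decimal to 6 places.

√[3·4!0!2!/7! · 3!1!3!3!2!0!] = √(432/35)
  +(−1)^1/∏(1,3,0,2,0,0)! = -1/12  (running -1/12)
⟨..|..⟩ = √(432/35)·(-1/12) = -0.292770

−√(3/35) ≈ -0.292770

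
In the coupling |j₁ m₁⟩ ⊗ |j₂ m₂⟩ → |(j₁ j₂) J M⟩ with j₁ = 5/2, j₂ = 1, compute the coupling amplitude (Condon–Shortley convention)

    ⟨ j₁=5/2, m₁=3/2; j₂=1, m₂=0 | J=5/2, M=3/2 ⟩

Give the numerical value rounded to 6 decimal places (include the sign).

triangle: 1!·4!·1!/7! = 24/5040
(j±m)!: 4!·1!·1!·1!·4!·1! = 576
prefactor² = (2J+1)·Δ·N² = 576/35
  k=0: +1/(0!·1!·1!·1!·3!·0!) = 1/6
  k=1: −1/(1!·0!·0!·0!·4!·1!) = -1/24
Σ = 1/8  ⇒  CG² = 576/35·1/8² = 9/35
CG = +√(9/35) = +0.507093

+√(9/35) = +0.507093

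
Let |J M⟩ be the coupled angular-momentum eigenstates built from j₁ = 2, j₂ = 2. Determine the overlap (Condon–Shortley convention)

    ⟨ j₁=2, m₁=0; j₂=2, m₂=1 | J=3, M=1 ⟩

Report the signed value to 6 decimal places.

j₁+j₂−J=1  J+j₁−j₂=3  J−j₁+j₂=3  j₁+j₂+J+1=8
(j₁±m₁, j₂±m₂, J±M) = (2,2,3,1,4,2)
P² = 36/5
sum k=0..1:
  [0] +1/12 = 1/12
  [1] −1/4 = -1/4
S = -1/6
C² = P²·S² = 1/5 ; C = -0.447214

-0.447214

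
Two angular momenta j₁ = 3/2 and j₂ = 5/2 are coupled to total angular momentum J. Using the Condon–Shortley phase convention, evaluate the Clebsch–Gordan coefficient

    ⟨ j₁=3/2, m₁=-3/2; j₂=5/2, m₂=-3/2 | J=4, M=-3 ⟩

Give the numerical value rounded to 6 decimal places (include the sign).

+0.790569

j₁+j₂−J=0  J+j₁−j₂=3  J−j₁+j₂=5  j₁+j₂+J+1=9
(j₁±m₁, j₂±m₂, J±M) = (0,3,1,4,1,7)
P² = 12960
sum k=0..0:
  [0] +1/144 = 1/144
S = 1/144
C² = P²·S² = 5/8 ; C = +0.790569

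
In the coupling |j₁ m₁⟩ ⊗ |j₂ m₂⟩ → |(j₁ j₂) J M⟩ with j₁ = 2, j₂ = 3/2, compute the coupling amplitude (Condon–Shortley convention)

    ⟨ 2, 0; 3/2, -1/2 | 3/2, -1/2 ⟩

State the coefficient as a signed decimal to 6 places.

√[4·2!2!1!/6! · 2!2!1!2!1!2!] = √(16/45)
  +(−1)^0/∏(0,2,2,1,0,0)! = 1/4  (running 1/4)
  +(−1)^1/∏(1,1,1,0,1,1)! = -1  (running -3/4)
⟨..|..⟩ = √(16/45)·(-3/4) = -0.447214

−√(1/5) ≈ -0.447214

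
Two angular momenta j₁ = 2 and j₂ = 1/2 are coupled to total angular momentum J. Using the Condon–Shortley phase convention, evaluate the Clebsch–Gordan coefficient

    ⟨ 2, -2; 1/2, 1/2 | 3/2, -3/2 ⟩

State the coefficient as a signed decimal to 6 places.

−√(4/5) ≈ -0.894427

triangle: 1!·3!·0!/5! = 6/120
(j±m)!: 0!·4!·1!·0!·0!·3! = 144
prefactor² = (2J+1)·Δ·N² = 144/5
  k=1: −1/(1!·0!·3!·0!·0!·0!) = -1/6
Σ = -1/6  ⇒  CG² = 144/5·(-1/6)² = 4/5
CG = −√(4/5) = -0.894427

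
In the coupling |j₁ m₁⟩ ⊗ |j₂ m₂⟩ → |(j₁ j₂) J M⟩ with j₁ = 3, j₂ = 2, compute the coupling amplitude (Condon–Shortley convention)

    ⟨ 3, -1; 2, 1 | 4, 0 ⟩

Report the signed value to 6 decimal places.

triangle: 1!·5!·3!/10! = 720/3628800
(j±m)!: 2!·4!·3!·1!·4!·4! = 165888
prefactor² = (2J+1)·Δ·N² = 10368/35
  k=0: +1/(0!·1!·4!·3!·1!·0!) = 1/144
  k=1: −1/(1!·0!·3!·2!·2!·1!) = -1/24
Σ = -5/144  ⇒  CG² = 10368/35·(-5/144)² = 5/14
CG = −√(5/14) = -0.597614

−√(5/14) = -0.597614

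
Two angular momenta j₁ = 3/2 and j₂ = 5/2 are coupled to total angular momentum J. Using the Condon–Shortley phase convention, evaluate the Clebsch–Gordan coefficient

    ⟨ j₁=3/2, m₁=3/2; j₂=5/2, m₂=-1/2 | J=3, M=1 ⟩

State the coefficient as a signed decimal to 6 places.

√[7·1!2!4!/8! · 3!0!2!3!4!2!] = √(144/5)
  +(−1)^0/∏(0,1,0,2,2,2)! = 1/8  (running 1/8)
⟨..|..⟩ = √(144/5)·(1/8) = +0.670820

+0.670820  (= +√(9/20))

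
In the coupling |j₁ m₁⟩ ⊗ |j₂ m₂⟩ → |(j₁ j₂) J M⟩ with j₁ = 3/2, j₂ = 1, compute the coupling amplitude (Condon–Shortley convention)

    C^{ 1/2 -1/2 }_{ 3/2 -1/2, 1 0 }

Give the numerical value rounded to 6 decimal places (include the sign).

triangle: 2!*1!*0!/4! = 2/24
(j±m)!: 1!*2!*1!*1!*0!*1! = 2
prefactor² = (2J+1)*Δ*N² = 1/3
  k=1: −1/(1!*1!*1!*0!*0!*0!) = -1
Σ = -1  ⇒  CG² = 1/3*(-1)² = 1/3
CG = −√(1/3) = -0.577350

−√(1/3) ≈ -0.577350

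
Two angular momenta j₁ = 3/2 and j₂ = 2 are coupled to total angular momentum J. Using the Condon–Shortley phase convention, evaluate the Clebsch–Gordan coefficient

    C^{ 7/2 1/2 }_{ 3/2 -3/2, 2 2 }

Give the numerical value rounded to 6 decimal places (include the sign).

j₁+j₂−J=0  J+j₁−j₂=3  J−j₁+j₂=4  j₁+j₂+J+1=8
(j₁±m₁, j₂±m₂, J±M) = (0,3,4,0,4,3)
P² = 20736/35
sum k=0..0:
  [0] +1/144 = 1/144
S = 1/144
C² = P²·S² = 1/35 ; C = +0.169031

+0.169031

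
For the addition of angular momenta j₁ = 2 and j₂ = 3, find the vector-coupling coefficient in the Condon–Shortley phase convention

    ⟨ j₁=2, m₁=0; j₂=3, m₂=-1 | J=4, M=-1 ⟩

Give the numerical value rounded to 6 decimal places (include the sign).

+√(3/28) ≈ +0.327327

√[9·1!3!5!/10! · 2!2!2!4!3!5!] = √(1728/7)
  +(−1)^0/∏(0,1,2,2,1,3)! = 1/24  (running 1/24)
  +(−1)^1/∏(1,0,1,1,2,4)! = -1/48  (running 1/48)
⟨..|..⟩ = √(1728/7)·(1/48) = +0.327327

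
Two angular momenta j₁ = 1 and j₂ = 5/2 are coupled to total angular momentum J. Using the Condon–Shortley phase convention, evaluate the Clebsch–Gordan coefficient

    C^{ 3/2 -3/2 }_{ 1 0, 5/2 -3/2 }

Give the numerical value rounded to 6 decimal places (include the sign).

√[4·2!0!3!/6! · 1!1!1!4!0!3!] = √(48/5)
  +(−1)^1/∏(1,1,0,0,0,3)! = -1/6  (running -1/6)
⟨..|..⟩ = √(48/5)·(-1/6) = -0.516398

-0.516398  (= −√(4/15))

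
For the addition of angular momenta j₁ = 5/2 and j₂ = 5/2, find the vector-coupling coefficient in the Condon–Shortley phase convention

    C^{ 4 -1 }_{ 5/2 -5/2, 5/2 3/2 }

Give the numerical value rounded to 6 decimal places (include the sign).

−√(1/7) ≈ -0.377964

j₁+j₂−J=1  J+j₁−j₂=4  J−j₁+j₂=4  j₁+j₂+J+1=10
(j₁±m₁, j₂±m₂, J±M) = (0,5,4,1,3,5)
P² = 20736/7
sum k=1..1:
  [1] −1/144 = -1/144
S = -1/144
C² = P²·S² = 1/7 ; C = -0.377964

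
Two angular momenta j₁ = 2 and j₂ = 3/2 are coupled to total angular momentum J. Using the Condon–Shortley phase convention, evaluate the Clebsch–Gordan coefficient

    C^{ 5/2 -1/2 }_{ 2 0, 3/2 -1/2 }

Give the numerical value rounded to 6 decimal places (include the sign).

triangle: 1!·3!·2!/7! = 12/5040
(j±m)!: 2!·2!·1!·2!·2!·3! = 96
prefactor² = (2J+1)·Δ·N² = 48/35
  k=0: +1/(0!·1!·2!·1!·1!·1!) = 1/2
  k=1: −1/(1!·0!·1!·0!·2!·2!) = -1/4
Σ = 1/4  ⇒  CG² = 48/35·1/4² = 3/35
CG = +√(3/35) = +0.292770

+0.292770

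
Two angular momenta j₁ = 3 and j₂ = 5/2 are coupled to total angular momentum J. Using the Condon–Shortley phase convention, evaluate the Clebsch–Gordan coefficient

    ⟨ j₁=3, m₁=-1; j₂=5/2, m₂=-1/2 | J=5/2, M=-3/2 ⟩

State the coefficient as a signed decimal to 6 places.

√[6·3!3!2!/9! · 2!4!2!3!1!4!] = √(576/35)
  +(−1)^1/∏(1,2,3,1,0,1)! = -1/12  (running -1/12)
  +(−1)^2/∏(2,1,2,0,1,2)! = 1/8  (running 1/24)
⟨..|..⟩ = √(576/35)·(1/24) = +0.169031

+0.169031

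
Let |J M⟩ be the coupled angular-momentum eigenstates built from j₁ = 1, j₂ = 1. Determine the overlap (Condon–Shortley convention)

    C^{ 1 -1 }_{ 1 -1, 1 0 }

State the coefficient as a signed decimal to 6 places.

√[3·1!1!1!/4! · 0!2!1!1!0!2!] = √(1/2)
  +(−1)^1/∏(1,0,1,0,0,1)! = -1  (running -1)
⟨..|..⟩ = √(1/2)·(-1) = -0.707107

-0.707107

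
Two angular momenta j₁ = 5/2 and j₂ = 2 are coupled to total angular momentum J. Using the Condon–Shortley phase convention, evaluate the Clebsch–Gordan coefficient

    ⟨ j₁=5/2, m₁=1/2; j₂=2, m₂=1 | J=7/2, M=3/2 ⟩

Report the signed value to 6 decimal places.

−√(2/21) = -0.308607

√[8·1!4!3!/9! · 3!2!3!1!5!2!] = √(384/7)
  +(−1)^0/∏(0,1,2,3,2,0)! = 1/24  (running 1/24)
  +(−1)^1/∏(1,0,1,2,3,1)! = -1/12  (running -1/24)
⟨..|..⟩ = √(384/7)·(-1/24) = -0.308607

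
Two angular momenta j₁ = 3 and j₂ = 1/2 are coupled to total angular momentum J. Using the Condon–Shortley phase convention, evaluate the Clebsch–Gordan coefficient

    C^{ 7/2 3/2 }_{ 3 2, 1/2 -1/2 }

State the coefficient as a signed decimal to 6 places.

triangle: 0!·6!·1!/8! = 720/40320
(j±m)!: 5!·1!·0!·1!·5!·2! = 28800
prefactor² = (2J+1)·Δ·N² = 28800/7
  k=0: +1/(0!·0!·1!·0!·5!·1!) = 1/120
Σ = 1/120  ⇒  CG² = 28800/7·1/120² = 2/7
CG = +√(2/7) = +0.534522

+√(2/7) ≈ +0.534522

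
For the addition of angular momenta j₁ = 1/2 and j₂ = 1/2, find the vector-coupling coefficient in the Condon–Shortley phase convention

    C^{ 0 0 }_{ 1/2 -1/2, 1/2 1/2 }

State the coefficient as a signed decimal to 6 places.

−√(1/2) ≈ -0.707107

triangle: 1!×0!×0!/2! = 1/2
(j±m)!: 0!×1!×1!×0!×0!×0! = 1
prefactor² = (2J+1)×Δ×N² = 1/2
  k=1: −1/(1!×0!×0!×0!×0!×0!) = -1
Σ = -1  ⇒  CG² = 1/2×(-1)² = 1/2
CG = −√(1/2) = -0.707107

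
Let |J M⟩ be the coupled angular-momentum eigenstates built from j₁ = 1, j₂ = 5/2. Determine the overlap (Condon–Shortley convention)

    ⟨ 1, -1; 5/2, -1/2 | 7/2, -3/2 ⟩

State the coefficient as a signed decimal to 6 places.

triangle: 0!*2!*5!/8! = 240/40320
(j±m)!: 0!*2!*2!*3!*2!*5! = 5760
prefactor² = (2J+1)*Δ*N² = 1920/7
  k=0: +1/(0!*0!*2!*2!*0!*3!) = 1/24
Σ = 1/24  ⇒  CG² = 1920/7*1/24² = 10/21
CG = +√(10/21) = +0.690066

+0.690066  (= +√(10/21))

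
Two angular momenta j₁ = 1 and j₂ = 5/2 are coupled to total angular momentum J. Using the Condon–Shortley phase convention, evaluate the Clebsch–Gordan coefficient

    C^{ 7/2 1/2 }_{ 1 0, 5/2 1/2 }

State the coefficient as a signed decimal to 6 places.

+√(4/7) = +0.755929

j₁+j₂−J=0  J+j₁−j₂=2  J−j₁+j₂=5  j₁+j₂+J+1=8
(j₁±m₁, j₂±m₂, J±M) = (1,1,3,2,4,3)
P² = 576/7
sum k=0..0:
  [0] +1/12 = 1/12
S = 1/12
C² = P²·S² = 4/7 ; C = +0.755929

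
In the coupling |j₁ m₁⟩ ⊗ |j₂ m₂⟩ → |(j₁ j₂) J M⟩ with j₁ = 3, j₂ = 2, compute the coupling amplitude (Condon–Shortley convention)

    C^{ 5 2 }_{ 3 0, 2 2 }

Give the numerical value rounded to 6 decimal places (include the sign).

j₁+j₂−J=0  J+j₁−j₂=6  J−j₁+j₂=4  j₁+j₂+J+1=11
(j₁±m₁, j₂±m₂, J±M) = (3,3,4,0,7,3)
P² = 124416
sum k=0..0:
  [0] +1/864 = 1/864
S = 1/864
C² = P²·S² = 1/6 ; C = +0.408248

+0.408248  (= +√(1/6))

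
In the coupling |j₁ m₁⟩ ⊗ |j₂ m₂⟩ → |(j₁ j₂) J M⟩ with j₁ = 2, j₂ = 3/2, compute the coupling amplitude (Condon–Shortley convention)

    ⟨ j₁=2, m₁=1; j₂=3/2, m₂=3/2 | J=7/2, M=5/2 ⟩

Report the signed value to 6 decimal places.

+√(4/7) ≈ +0.755929

√[8·0!4!3!/8! · 3!1!3!0!6!1!] = √(5184/7)
  +(−1)^0/∏(0,0,1,3,3,0)! = 1/36  (running 1/36)
⟨..|..⟩ = √(5184/7)·(1/36) = +0.755929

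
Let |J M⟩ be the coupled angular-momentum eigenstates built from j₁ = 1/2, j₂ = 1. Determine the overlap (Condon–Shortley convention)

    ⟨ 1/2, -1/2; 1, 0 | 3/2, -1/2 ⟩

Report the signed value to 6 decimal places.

j₁+j₂−J=0  J+j₁−j₂=1  J−j₁+j₂=2  j₁+j₂+J+1=4
(j₁±m₁, j₂±m₂, J±M) = (0,1,1,1,1,2)
P² = 2/3
sum k=0..0:
  [0] +1/1 = 1
S = 1
C² = P²·S² = 2/3 ; C = +0.816497

+√(2/3) ≈ +0.816497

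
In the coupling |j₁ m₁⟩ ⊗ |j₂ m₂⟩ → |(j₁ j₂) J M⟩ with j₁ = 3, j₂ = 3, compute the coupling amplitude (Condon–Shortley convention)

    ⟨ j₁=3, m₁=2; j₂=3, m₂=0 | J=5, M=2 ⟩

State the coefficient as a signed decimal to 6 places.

+√(1/3) = +0.577350

triangle: 1!*5!*5!/12! = 14400/479001600
(j±m)!: 5!*1!*3!*3!*7!*3! = 130636800
prefactor² = (2J+1)*Δ*N² = 43200
  k=0: +1/(0!*1!*1!*3!*4!*2!) = 1/288
  k=1: −1/(1!*0!*0!*2!*5!*3!) = -1/1440
Σ = 1/360  ⇒  CG² = 43200*1/360² = 1/3
CG = +√(1/3) = +0.577350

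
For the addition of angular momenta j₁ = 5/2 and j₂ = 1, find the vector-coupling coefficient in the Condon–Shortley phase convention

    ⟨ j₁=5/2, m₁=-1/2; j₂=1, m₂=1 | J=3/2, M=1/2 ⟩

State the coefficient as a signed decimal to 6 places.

j₁+j₂−J=2  J+j₁−j₂=3  J−j₁+j₂=0  j₁+j₂+J+1=6
(j₁±m₁, j₂±m₂, J±M) = (2,3,2,0,2,1)
P² = 16/5
sum k=2..2:
  [2] +1/4 = 1/4
S = 1/4
C² = P²·S² = 1/5 ; C = +0.447214

+√(1/5) = +0.447214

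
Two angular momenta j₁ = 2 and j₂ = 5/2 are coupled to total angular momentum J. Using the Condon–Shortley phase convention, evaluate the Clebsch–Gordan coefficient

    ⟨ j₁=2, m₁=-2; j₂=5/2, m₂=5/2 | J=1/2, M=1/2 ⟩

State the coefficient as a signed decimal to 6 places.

+√(1/3) = +0.577350

√[2·4!0!1!/6! · 0!4!5!0!1!0!] = √(192)
  +(−1)^4/∏(4,0,0,1,0,0)! = 1/24  (running 1/24)
⟨..|..⟩ = √(192)·(1/24) = +0.577350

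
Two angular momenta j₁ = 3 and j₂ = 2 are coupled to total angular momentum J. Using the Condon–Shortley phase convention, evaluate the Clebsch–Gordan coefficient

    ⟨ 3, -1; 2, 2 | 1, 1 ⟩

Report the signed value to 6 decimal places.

√[3·4!2!0!/7! · 2!4!4!0!2!0!] = √(2304/35)
  +(−1)^4/∏(4,0,0,0,2,0)! = 1/48  (running 1/48)
⟨..|..⟩ = √(2304/35)·(1/48) = +0.169031

+0.169031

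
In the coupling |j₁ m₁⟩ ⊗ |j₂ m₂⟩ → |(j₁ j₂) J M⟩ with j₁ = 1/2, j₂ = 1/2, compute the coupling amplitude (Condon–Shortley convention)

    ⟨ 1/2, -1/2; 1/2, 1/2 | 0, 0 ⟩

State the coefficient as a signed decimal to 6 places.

−√(1/2) ≈ -0.707107

√[1·1!0!0!/2! · 0!1!1!0!0!0!] = √(1/2)
  +(−1)^1/∏(1,0,0,0,0,0)! = -1  (running -1)
⟨..|..⟩ = √(1/2)·(-1) = -0.707107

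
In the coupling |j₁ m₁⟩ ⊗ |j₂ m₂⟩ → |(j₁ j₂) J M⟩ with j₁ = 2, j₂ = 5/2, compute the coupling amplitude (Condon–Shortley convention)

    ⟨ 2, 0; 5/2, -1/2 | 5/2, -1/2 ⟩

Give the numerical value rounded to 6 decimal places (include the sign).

√[6·2!2!3!/8! · 2!2!2!3!2!3!] = √(72/35)
  +(−1)^0/∏(0,2,2,2,0,1)! = 1/8  (running 1/8)
  +(−1)^1/∏(1,1,1,1,1,2)! = -1/2  (running -3/8)
  +(−1)^2/∏(2,0,0,0,2,3)! = 1/24  (running -1/3)
⟨..|..⟩ = √(72/35)·(-1/3) = -0.478091

-0.478091  (= −√(8/35))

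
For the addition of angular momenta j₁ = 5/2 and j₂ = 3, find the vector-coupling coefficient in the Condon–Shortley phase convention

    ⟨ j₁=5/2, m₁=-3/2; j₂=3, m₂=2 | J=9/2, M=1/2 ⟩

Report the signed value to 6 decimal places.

√[10·1!4!5!/11! · 1!4!5!1!5!4!] = √(460800/77)
  +(−1)^0/∏(0,1,4,5,0,0)! = 1/2880  (running 1/2880)
  +(−1)^1/∏(1,0,3,4,1,1)! = -1/144  (running -19/2880)
⟨..|..⟩ = √(460800/77)·(-19/2880) = -0.510355

-0.510355  (= −√(361/1386))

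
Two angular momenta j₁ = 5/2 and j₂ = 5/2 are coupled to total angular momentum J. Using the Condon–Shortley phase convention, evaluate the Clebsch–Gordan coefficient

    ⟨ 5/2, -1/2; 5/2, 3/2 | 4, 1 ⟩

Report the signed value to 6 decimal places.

triangle: 1!·4!·4!/10! = 576/3628800
(j±m)!: 2!·3!·4!·1!·5!·3! = 207360
prefactor² = (2J+1)·Δ·N² = 10368/35
  k=0: +1/(0!·1!·3!·4!·1!·0!) = 1/144
  k=1: −1/(1!·0!·2!·3!·2!·1!) = -1/24
Σ = -5/144  ⇒  CG² = 10368/35·(-5/144)² = 5/14
CG = −√(5/14) = -0.597614

-0.597614  (= −√(5/14))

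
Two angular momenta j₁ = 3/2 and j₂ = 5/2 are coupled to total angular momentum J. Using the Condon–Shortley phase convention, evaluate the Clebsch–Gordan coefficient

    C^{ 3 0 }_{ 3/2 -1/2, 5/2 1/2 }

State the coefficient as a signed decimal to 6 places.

√[7·1!2!4!/8! · 1!2!3!2!3!3!] = √(36/5)
  +(−1)^0/∏(0,1,2,3,0,1)! = 1/12  (running 1/12)
  +(−1)^1/∏(1,0,1,2,1,2)! = -1/4  (running -1/6)
⟨..|..⟩ = √(36/5)·(-1/6) = -0.447214

−√(1/5) ≈ -0.447214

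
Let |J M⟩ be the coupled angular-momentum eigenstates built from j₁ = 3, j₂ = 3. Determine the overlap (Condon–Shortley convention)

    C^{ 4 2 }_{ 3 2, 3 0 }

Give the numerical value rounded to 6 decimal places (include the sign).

+√(3/154) = +0.139573

j₁+j₂−J=2  J+j₁−j₂=4  J−j₁+j₂=4  j₁+j₂+J+1=11
(j₁±m₁, j₂±m₂, J±M) = (5,1,3,3,6,2)
P² = 124416/77
sum k=0..1:
  [0] +1/72 = 1/72
  [1] −1/96 = -1/96
S = 1/288
C² = P²·S² = 3/154 ; C = +0.139573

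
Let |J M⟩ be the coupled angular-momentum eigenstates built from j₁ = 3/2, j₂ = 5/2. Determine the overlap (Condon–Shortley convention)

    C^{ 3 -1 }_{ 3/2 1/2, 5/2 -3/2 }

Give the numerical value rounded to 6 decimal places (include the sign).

+√(49/120) = +0.639010

j₁+j₂−J=1  J+j₁−j₂=2  J−j₁+j₂=4  j₁+j₂+J+1=8
(j₁±m₁, j₂±m₂, J±M) = (2,1,1,4,2,4)
P² = 96/5
sum k=0..1:
  [0] +1/6 = 1/6
  [1] −1/48 = -1/48
S = 7/48
C² = P²·S² = 49/120 ; C = +0.639010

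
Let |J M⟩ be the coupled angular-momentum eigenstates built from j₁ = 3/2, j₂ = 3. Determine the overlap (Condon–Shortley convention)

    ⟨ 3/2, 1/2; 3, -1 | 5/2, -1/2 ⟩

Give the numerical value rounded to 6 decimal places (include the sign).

-0.119523  (= −√(1/70))

triangle: 2!·1!·4!/8! = 48/40320
(j±m)!: 2!·1!·2!·4!·2!·3! = 1152
prefactor² = (2J+1)·Δ·N² = 288/35
  k=0: +1/(0!·2!·1!·2!·0!·2!) = 1/8
  k=1: −1/(1!·1!·0!·1!·1!·3!) = -1/6
Σ = -1/24  ⇒  CG² = 288/35·(-1/24)² = 1/70
CG = −√(1/70) = -0.119523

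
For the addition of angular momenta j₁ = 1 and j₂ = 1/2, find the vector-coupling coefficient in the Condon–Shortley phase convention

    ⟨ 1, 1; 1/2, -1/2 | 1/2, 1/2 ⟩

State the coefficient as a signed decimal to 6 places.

triangle: 1!×1!×0!/3! = 1/6
(j±m)!: 2!×0!×0!×1!×1!×0! = 2
prefactor² = (2J+1)×Δ×N² = 2/3
  k=0: +1/(0!×1!×0!×0!×1!×0!) = 1
Σ = 1  ⇒  CG² = 2/3×1² = 2/3
CG = +√(2/3) = +0.816497

+√(2/3) ≈ +0.816497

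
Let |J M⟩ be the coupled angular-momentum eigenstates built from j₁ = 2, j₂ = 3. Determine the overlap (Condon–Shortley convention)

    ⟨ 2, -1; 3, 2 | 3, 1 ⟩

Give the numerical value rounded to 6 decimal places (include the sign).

triangle: 2!·2!·4!/9! = 96/362880
(j±m)!: 1!·3!·5!·1!·4!·2! = 34560
prefactor² = (2J+1)·Δ·N² = 64
  k=1: −1/(1!·1!·2!·4!·0!·0!) = -1/48
  k=2: +1/(2!·0!·1!·3!·1!·1!) = 1/12
Σ = 1/16  ⇒  CG² = 64·1/16² = 1/4
CG = +√(1/4) = +0.500000

+√(1/4) ≈ +0.500000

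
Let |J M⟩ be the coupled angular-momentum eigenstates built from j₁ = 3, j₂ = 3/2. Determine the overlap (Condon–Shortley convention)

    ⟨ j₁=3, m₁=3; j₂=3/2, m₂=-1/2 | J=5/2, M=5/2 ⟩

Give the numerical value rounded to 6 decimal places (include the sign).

+0.731925

triangle: 2!·4!·1!/8! = 48/40320
(j±m)!: 6!·0!·1!·2!·5!·0! = 172800
prefactor² = (2J+1)·Δ·N² = 8640/7
  k=0: +1/(0!·2!·0!·1!·4!·0!) = 1/48
Σ = 1/48  ⇒  CG² = 8640/7·1/48² = 15/28
CG = +√(15/28) = +0.731925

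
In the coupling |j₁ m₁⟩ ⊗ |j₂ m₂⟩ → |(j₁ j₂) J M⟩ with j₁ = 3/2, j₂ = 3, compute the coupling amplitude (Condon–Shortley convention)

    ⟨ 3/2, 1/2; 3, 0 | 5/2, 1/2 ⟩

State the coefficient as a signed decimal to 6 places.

-0.414039

triangle: 2!·1!·4!/8! = 48/40320
(j±m)!: 2!·1!·3!·3!·3!·2! = 864
prefactor² = (2J+1)·Δ·N² = 216/35
  k=0: +1/(0!·2!·1!·3!·0!·1!) = 1/12
  k=1: −1/(1!·1!·0!·2!·1!·2!) = -1/4
Σ = -1/6  ⇒  CG² = 216/35·(-1/6)² = 6/35
CG = −√(6/35) = -0.414039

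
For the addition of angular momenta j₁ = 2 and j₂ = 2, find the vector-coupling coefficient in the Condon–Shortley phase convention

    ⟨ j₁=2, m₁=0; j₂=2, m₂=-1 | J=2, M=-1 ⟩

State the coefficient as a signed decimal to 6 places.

-0.267261

j₁+j₂−J=2  J+j₁−j₂=2  J−j₁+j₂=2  j₁+j₂+J+1=7
(j₁±m₁, j₂±m₂, J±M) = (2,2,1,3,1,3)
P² = 8/7
sum k=0..1:
  [0] +1/4 = 1/4
  [1] −1/2 = -1/2
S = -1/4
C² = P²·S² = 1/14 ; C = -0.267261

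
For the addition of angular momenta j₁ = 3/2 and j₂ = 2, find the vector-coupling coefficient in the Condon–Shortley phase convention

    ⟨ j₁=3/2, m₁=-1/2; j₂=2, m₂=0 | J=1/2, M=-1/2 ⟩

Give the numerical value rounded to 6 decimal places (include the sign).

triangle: 3!*0!*1!/5! = 6/120
(j±m)!: 1!*2!*2!*2!*0!*1! = 8
prefactor² = (2J+1)*Δ*N² = 4/5
  k=2: +1/(2!*1!*0!*0!*0!*1!) = 1/2
Σ = 1/2  ⇒  CG² = 4/5*1/2² = 1/5
CG = +√(1/5) = +0.447214

+0.447214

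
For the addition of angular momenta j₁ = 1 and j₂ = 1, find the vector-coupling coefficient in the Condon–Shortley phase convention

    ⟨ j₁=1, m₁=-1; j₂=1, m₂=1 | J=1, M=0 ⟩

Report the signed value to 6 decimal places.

−√(1/2) ≈ -0.707107

triangle: 1!·1!·1!/4! = 1/24
(j±m)!: 0!·2!·2!·0!·1!·1! = 4
prefactor² = (2J+1)·Δ·N² = 1/2
  k=1: −1/(1!·0!·1!·1!·0!·0!) = -1
Σ = -1  ⇒  CG² = 1/2·(-1)² = 1/2
CG = −√(1/2) = -0.707107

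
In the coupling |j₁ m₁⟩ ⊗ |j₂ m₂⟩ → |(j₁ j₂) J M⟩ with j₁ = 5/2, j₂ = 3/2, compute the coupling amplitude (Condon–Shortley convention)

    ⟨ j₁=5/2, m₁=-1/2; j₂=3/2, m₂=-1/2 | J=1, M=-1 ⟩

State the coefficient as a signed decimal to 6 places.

−√(3/20) = -0.387298

triangle: 3!·2!·0!/6! = 12/720
(j±m)!: 2!·3!·1!·2!·0!·2! = 48
prefactor² = (2J+1)·Δ·N² = 12/5
  k=1: −1/(1!·2!·2!·0!·0!·0!) = -1/4
Σ = -1/4  ⇒  CG² = 12/5·(-1/4)² = 3/20
CG = −√(3/20) = -0.387298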